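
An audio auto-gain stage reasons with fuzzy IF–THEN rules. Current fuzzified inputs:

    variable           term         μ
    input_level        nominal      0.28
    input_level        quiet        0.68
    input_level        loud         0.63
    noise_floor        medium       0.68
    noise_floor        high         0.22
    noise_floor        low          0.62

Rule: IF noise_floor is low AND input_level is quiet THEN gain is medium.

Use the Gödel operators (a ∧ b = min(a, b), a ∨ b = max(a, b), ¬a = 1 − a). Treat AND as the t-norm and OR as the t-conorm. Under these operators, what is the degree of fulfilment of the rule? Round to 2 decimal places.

0.62

firing strength: low=0.62, quiet=0.68; AND[min(a, b)] → w = 0.62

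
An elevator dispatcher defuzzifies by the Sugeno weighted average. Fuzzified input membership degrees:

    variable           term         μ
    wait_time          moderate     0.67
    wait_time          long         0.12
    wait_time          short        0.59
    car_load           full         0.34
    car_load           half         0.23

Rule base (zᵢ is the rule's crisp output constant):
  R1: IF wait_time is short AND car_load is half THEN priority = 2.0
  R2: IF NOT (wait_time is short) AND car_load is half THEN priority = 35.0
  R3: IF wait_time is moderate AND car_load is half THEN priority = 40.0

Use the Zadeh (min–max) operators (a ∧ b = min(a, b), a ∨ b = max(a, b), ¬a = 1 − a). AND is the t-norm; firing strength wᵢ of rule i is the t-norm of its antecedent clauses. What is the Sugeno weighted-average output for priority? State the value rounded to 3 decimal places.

25.667

R1 (z=2.0): short=0.59, half=0.23; AND[min(a, b)] → w = 0.23
R2 (z=35.0): ¬short=1−0.59=0.41, half=0.23; AND[min(a, b)] → w = 0.23
R3 (z=40.0): moderate=0.67, half=0.23; AND[min(a, b)] → w = 0.23
Weighted average = (0.23·2.0 + 0.23·35.0 + 0.23·40.0) / (0.23 + 0.23 + 0.23)
  = 17.7100 / 0.6900 = 25.667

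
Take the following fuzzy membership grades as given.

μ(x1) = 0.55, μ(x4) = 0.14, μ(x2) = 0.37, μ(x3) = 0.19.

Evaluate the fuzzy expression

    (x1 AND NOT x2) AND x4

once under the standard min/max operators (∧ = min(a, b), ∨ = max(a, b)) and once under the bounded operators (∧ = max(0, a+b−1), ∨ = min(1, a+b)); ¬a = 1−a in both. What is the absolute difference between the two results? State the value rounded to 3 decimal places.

Under standard min/max:
  NOT x2 = 1 − 0.37 = 0.63
  x1 AND NOT x2 = min(a, b) on (0.55, 0.63) = 0.55
  (x1 AND NOT x2) AND x4 = min(a, b) on (0.55, 0.14) = 0.14
  → value = 0.1400
Under bounded:
  NOT x2 = 1 − 0.37 = 0.63
  x1 AND NOT x2 = max(0, a+b−1) on (0.55, 0.63) = 0.18
  (x1 AND NOT x2) AND x4 = max(0, a+b−1) on (0.18, 0.14) = 0.00
  → value = 0.0000
|0.1400 − 0.0000| = 0.140

0.140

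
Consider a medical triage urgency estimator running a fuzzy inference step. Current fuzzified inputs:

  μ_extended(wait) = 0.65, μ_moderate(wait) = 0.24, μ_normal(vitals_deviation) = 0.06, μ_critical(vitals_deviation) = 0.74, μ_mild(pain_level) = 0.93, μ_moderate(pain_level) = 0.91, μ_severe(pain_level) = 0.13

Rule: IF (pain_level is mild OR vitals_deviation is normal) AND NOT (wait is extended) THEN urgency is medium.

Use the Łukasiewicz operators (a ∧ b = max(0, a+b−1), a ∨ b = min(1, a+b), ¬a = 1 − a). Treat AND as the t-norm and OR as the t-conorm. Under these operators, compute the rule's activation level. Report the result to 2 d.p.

firing strength: (mild=0.93 OR normal=0.06) = 0.99; AND[max(0, a+b−1)] with ¬extended=1−0.65=0.35 → w = 0.34

0.34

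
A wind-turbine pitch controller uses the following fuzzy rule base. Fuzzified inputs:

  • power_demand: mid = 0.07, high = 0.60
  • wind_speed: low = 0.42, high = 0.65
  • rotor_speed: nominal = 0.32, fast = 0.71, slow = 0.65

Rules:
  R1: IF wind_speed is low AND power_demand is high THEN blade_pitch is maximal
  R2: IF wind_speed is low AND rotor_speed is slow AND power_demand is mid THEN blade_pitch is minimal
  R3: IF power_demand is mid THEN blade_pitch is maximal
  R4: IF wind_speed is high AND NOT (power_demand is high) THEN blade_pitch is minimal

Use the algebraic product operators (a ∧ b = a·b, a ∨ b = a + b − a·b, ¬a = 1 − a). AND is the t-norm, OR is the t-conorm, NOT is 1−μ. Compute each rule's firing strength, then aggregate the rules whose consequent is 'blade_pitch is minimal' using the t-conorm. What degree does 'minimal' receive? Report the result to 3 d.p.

0.274

R1: low=0.42, high=0.60; AND[a·b] → w = 0.2520
R2: low=0.42, slow=0.65, mid=0.07; AND[a·b] → w = 0.0191
R3: mid=0.07 → w = 0.0700
R4: high=0.65, ¬high=1−0.60=0.40; AND[a·b] → w = 0.2600
Rules with consequent 'minimal': {R2, R4} → strengths 0.0191, 0.2600
Aggregate via t-conorm [a + b − a·b]: 0.2741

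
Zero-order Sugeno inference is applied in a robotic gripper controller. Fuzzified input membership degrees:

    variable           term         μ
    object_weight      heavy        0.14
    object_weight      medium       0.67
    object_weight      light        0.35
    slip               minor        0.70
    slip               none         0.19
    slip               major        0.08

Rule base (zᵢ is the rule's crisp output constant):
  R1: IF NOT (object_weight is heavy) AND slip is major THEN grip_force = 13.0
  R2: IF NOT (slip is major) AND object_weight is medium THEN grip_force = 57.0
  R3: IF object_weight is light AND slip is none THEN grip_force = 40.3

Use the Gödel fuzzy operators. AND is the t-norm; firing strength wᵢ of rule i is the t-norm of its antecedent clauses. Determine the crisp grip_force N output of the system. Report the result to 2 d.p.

49.88

R1 (z=13.0): ¬heavy=1−0.14=0.86, major=0.08; AND[min(a, b)] → w = 0.08
R2 (z=57.0): ¬major=1−0.08=0.92, medium=0.67; AND[min(a, b)] → w = 0.67
R3 (z=40.3): light=0.35, none=0.19; AND[min(a, b)] → w = 0.19
Weighted average = (0.08·13.0 + 0.67·57.0 + 0.19·40.3) / (0.08 + 0.67 + 0.19)
  = 46.8870 / 0.9400 = 49.88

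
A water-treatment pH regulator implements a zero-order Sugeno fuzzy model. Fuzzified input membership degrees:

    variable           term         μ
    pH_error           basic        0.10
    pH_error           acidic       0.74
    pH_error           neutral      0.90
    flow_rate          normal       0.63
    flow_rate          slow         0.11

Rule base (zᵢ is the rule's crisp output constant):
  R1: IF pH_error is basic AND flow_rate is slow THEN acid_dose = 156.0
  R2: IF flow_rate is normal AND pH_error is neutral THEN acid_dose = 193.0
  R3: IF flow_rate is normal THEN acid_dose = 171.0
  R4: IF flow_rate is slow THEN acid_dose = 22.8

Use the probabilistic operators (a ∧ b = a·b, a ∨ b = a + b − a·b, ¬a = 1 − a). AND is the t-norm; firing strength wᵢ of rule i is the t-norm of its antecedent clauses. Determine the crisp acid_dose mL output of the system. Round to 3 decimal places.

167.970

R1 (z=156.0): basic=0.10, slow=0.11; AND[a·b] → w = 0.0110
R2 (z=193.0): normal=0.63, neutral=0.90; AND[a·b] → w = 0.5670
R3 (z=171.0): normal=0.63 → w = 0.6300
R4 (z=22.8): slow=0.11 → w = 0.1100
Weighted average = (0.0110·156.0 + 0.5670·193.0 + 0.6300·171.0 + 0.1100·22.8) / (0.0110 + 0.5670 + 0.6300 + 0.1100)
  = 221.3850 / 1.3180 = 167.970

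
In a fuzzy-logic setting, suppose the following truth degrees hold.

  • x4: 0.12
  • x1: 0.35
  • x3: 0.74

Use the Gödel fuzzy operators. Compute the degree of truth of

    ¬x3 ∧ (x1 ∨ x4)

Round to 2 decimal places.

¬x3 = 1 − 0.74 = 0.26
x1 ∨ x4 = max(a, b) on (0.35, 0.12) = 0.35
¬x3 ∧ (x1 ∨ x4) = min(a, b) on (0.26, 0.35) = 0.26

0.26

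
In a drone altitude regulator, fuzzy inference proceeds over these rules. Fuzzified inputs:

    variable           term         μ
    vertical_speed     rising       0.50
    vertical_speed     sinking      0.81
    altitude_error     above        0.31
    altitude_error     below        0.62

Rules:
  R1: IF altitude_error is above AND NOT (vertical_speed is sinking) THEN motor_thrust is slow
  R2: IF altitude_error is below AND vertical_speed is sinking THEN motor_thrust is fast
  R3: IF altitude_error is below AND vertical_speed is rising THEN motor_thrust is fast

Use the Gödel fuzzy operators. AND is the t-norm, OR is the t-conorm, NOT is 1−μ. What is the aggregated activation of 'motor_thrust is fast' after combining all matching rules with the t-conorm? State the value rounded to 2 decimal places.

0.62

R1: above=0.31, ¬sinking=1−0.81=0.19; AND[min(a, b)] → w = 0.19
R2: below=0.62, sinking=0.81; AND[min(a, b)] → w = 0.62
R3: below=0.62, rising=0.50; AND[min(a, b)] → w = 0.50
Rules with consequent 'fast': {R2, R3} → strengths 0.62, 0.50
Aggregate via t-conorm [max(a, b)]: 0.62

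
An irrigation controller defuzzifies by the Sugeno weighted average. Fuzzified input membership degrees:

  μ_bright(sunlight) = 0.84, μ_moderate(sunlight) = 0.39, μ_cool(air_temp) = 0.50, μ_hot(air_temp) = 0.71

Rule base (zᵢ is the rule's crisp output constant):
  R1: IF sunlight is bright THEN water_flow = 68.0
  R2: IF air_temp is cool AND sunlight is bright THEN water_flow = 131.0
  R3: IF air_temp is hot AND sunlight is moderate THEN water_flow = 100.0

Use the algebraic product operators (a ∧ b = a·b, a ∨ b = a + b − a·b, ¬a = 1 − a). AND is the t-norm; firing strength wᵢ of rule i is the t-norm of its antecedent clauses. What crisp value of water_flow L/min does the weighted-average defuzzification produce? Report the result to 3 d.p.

R1 (z=68.0): bright=0.84 → w = 0.8400
R2 (z=131.0): cool=0.50, bright=0.84; AND[a·b] → w = 0.4200
R3 (z=100.0): hot=0.71, moderate=0.39; AND[a·b] → w = 0.2769
Weighted average = (0.8400·68.0 + 0.4200·131.0 + 0.2769·100.0) / (0.8400 + 0.4200 + 0.2769)
  = 139.8300 / 1.5369 = 90.982

90.982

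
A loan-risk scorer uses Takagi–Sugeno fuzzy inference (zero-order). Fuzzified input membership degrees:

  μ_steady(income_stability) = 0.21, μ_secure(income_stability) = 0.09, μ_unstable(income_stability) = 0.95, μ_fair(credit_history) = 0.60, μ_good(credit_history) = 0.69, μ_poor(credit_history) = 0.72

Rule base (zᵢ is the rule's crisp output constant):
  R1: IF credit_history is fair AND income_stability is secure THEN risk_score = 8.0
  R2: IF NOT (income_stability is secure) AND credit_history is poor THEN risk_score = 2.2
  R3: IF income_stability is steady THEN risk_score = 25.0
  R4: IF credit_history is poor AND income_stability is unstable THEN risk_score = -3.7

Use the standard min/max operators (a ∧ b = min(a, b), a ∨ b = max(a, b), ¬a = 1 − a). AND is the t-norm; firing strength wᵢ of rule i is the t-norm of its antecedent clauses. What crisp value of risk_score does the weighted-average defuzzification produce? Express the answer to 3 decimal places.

2.810

R1 (z=8.0): fair=0.60, secure=0.09; AND[min(a, b)] → w = 0.09
R2 (z=2.2): ¬secure=1−0.09=0.91, poor=0.72; AND[min(a, b)] → w = 0.72
R3 (z=25.0): steady=0.21 → w = 0.21
R4 (z=-3.7): poor=0.72, unstable=0.95; AND[min(a, b)] → w = 0.72
Weighted average = (0.09·8.0 + 0.72·2.2 + 0.21·25.0 + 0.72·-3.7) / (0.09 + 0.72 + 0.21 + 0.72)
  = 4.8900 / 1.7400 = 2.810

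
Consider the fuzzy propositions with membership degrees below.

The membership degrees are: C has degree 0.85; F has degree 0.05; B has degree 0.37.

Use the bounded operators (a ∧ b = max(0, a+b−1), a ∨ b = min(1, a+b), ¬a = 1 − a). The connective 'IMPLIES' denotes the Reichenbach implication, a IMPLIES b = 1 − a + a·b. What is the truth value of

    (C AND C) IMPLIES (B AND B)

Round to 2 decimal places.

0.30

C AND C = max(0, a+b−1) on (0.85, 0.85) = 0.70
B AND B = max(0, a+b−1) on (0.37, 0.37) = 0.00
(C AND C) IMPLIES (B AND B)  [Reichenbach: 1 − a + a·b] with a=0.70, b=0.00 → 0.30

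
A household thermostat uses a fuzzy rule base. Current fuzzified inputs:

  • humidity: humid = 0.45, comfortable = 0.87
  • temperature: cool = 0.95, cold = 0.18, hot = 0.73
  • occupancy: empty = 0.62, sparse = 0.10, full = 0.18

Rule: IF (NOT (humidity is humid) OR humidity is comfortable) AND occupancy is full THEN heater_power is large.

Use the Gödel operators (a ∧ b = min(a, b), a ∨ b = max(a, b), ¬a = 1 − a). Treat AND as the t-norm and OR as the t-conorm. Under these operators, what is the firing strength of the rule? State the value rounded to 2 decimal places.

0.18

firing strength: (¬humid=1−0.45=0.55 OR comfortable=0.87) = 0.87; AND[min(a, b)] with full=0.18 → w = 0.18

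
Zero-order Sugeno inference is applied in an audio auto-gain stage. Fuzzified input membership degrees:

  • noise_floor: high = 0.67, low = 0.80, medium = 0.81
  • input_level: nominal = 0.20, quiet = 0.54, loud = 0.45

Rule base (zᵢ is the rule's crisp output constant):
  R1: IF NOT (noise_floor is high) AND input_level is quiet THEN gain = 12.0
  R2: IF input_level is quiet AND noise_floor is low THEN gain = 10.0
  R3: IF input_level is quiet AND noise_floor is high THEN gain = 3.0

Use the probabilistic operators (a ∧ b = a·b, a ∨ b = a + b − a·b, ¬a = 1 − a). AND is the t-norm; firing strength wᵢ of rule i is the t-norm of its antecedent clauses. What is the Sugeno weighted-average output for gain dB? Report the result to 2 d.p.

R1 (z=12.0): ¬high=1−0.67=0.33, quiet=0.54; AND[a·b] → w = 0.1782
R2 (z=10.0): quiet=0.54, low=0.80; AND[a·b] → w = 0.4320
R3 (z=3.0): quiet=0.54, high=0.67; AND[a·b] → w = 0.3618
Weighted average = (0.1782·12.0 + 0.4320·10.0 + 0.3618·3.0) / (0.1782 + 0.4320 + 0.3618)
  = 7.5438 / 0.9720 = 7.76

7.76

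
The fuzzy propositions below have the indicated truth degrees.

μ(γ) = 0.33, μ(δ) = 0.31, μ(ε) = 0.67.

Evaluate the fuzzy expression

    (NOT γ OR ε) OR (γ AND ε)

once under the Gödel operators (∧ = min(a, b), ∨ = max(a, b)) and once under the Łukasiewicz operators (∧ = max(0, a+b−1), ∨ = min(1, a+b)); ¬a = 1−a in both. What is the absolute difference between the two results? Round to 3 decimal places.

Under Gödel:
  NOT γ = 1 − 0.33 = 0.67
  NOT γ OR ε = max(a, b) on (0.67, 0.67) = 0.67
  γ AND ε = min(a, b) on (0.33, 0.67) = 0.33
  (NOT γ OR ε) OR (γ AND ε) = max(a, b) on (0.67, 0.33) = 0.67
  → value = 0.6700
Under Łukasiewicz:
  NOT γ = 1 − 0.33 = 0.67
  NOT γ OR ε = min(1, a+b) on (0.67, 0.67) = 1.00
  γ AND ε = max(0, a+b−1) on (0.33, 0.67) = 0.00
  (NOT γ OR ε) OR (γ AND ε) = min(1, a+b) on (1.00, 0.00) = 1.00
  → value = 1.0000
|0.6700 − 1.0000| = 0.330

0.330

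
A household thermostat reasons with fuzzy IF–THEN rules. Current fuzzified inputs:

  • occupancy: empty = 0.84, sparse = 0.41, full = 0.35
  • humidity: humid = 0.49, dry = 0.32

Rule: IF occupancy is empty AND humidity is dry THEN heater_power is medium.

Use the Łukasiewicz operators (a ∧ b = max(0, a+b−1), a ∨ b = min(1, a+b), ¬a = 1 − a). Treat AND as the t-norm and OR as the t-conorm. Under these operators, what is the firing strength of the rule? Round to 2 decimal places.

firing strength: empty=0.84, dry=0.32; AND[max(0, a+b−1)] → w = 0.16

0.16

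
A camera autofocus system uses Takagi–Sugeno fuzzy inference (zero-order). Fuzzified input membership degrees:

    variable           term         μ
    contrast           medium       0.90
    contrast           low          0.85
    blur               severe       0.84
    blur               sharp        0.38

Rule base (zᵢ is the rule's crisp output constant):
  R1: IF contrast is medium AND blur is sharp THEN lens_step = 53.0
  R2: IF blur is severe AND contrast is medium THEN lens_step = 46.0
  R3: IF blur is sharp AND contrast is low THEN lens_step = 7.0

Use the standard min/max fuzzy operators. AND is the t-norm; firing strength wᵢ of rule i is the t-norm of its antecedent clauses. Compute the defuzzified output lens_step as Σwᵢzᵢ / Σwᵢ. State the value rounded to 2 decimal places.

R1 (z=53.0): medium=0.90, sharp=0.38; AND[min(a, b)] → w = 0.38
R2 (z=46.0): severe=0.84, medium=0.90; AND[min(a, b)] → w = 0.84
R3 (z=7.0): sharp=0.38, low=0.85; AND[min(a, b)] → w = 0.38
Weighted average = (0.38·53.0 + 0.84·46.0 + 0.38·7.0) / (0.38 + 0.84 + 0.38)
  = 61.4400 / 1.6000 = 38.40

38.40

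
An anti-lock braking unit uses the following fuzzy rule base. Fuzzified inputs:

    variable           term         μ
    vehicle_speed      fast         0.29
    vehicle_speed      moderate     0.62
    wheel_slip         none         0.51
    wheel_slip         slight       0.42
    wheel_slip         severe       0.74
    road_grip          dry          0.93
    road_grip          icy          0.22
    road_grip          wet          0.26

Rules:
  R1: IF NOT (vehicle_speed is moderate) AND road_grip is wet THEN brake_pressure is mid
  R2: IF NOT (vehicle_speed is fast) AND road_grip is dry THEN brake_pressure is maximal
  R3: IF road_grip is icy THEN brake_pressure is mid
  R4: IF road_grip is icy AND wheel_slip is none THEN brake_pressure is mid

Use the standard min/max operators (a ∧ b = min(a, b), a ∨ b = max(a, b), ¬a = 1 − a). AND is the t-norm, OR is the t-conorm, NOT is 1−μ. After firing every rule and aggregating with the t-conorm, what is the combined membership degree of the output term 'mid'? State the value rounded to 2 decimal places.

0.26

R1: ¬moderate=1−0.62=0.38, wet=0.26; AND[min(a, b)] → w = 0.26
R2: ¬fast=1−0.29=0.71, dry=0.93; AND[min(a, b)] → w = 0.71
R3: icy=0.22 → w = 0.22
R4: icy=0.22, none=0.51; AND[min(a, b)] → w = 0.22
Rules with consequent 'mid': {R1, R3, R4} → strengths 0.26, 0.22, 0.22
Aggregate via t-conorm [max(a, b)]: 0.26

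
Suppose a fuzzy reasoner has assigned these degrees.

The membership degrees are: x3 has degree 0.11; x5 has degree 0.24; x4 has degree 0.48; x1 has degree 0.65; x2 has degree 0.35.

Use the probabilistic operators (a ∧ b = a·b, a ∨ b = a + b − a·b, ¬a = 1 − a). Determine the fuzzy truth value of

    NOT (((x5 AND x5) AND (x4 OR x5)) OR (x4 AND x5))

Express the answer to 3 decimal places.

x5 AND x5 = a·b on (0.2400, 0.2400) = 0.0576
x4 OR x5 = a + b − a·b on (0.4800, 0.2400) = 0.6048
(x5 AND x5) AND (x4 OR x5) = a·b on (0.0576, 0.6048) = 0.0348
x4 AND x5 = a·b on (0.4800, 0.2400) = 0.1152
((x5 AND x5) AND (x4 OR x5)) OR (x4 AND x5) = a + b − a·b on (0.0348, 0.1152) = 0.1460
NOT (((x5 AND x5) AND (x4 OR x5)) OR (x4 AND x5)) = 1 − 0.1460 = 0.8540

0.854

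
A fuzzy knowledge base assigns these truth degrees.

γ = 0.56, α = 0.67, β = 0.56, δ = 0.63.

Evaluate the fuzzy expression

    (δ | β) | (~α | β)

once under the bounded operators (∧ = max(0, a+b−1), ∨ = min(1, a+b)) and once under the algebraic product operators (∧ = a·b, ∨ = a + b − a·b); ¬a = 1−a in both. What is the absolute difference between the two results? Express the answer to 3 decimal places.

Under bounded:
  δ | β = min(1, a+b) on (0.63, 0.56) = 1.00
  ~α = 1 − 0.67 = 0.33
  ~α | β = min(1, a+b) on (0.33, 0.56) = 0.89
  (δ | β) | (~α | β) = min(1, a+b) on (1.00, 0.89) = 1.00
  → value = 1.0000
Under algebraic product:
  δ | β = a + b − a·b on (0.6300, 0.5600) = 0.8372
  ~α = 1 − 0.6700 = 0.3300
  ~α | β = a + b − a·b on (0.3300, 0.5600) = 0.7052
  (δ | β) | (~α | β) = a + b − a·b on (0.8372, 0.7052) = 0.9520
  → value = 0.9520
|1.0000 − 0.9520| = 0.048

0.048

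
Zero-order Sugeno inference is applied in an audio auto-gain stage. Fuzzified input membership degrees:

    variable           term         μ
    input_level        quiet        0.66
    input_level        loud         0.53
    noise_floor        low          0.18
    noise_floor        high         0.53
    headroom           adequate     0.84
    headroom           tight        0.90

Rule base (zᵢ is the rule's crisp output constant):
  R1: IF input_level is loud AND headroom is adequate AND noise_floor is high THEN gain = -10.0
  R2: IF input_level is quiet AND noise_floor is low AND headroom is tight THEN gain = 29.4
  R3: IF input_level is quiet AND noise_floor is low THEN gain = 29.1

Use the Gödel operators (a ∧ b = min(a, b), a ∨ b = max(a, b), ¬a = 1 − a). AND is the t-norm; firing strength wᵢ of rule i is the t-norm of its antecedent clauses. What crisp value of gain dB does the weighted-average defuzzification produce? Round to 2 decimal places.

5.88

R1 (z=-10.0): loud=0.53, adequate=0.84, high=0.53; AND[min(a, b)] → w = 0.53
R2 (z=29.4): quiet=0.66, low=0.18, tight=0.90; AND[min(a, b)] → w = 0.18
R3 (z=29.1): quiet=0.66, low=0.18; AND[min(a, b)] → w = 0.18
Weighted average = (0.53·-10.0 + 0.18·29.4 + 0.18·29.1) / (0.53 + 0.18 + 0.18)
  = 5.2300 / 0.8900 = 5.88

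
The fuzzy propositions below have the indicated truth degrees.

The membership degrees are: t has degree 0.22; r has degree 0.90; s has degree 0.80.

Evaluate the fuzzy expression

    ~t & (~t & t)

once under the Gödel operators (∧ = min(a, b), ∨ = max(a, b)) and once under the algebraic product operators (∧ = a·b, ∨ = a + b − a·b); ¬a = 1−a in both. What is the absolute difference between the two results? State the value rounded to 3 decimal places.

0.086

Under Gödel:
  ~t = 1 − 0.22 = 0.78
  ~t = 1 − 0.22 = 0.78
  ~t & t = min(a, b) on (0.78, 0.22) = 0.22
  ~t & (~t & t) = min(a, b) on (0.78, 0.22) = 0.22
  → value = 0.2200
Under algebraic product:
  ~t = 1 − 0.2200 = 0.7800
  ~t = 1 − 0.2200 = 0.7800
  ~t & t = a·b on (0.7800, 0.2200) = 0.1716
  ~t & (~t & t) = a·b on (0.7800, 0.1716) = 0.1338
  → value = 0.1338
|0.2200 − 0.1338| = 0.086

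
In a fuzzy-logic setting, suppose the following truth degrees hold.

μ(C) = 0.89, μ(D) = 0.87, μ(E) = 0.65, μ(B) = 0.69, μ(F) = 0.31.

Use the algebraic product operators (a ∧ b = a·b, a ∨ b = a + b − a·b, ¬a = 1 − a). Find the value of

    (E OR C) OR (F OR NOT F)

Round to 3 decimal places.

E OR C = a + b − a·b on (0.6500, 0.8900) = 0.9615
NOT F = 1 − 0.3100 = 0.6900
F OR NOT F = a + b − a·b on (0.3100, 0.6900) = 0.7861
(E OR C) OR (F OR NOT F) = a + b − a·b on (0.9615, 0.7861) = 0.9918

0.992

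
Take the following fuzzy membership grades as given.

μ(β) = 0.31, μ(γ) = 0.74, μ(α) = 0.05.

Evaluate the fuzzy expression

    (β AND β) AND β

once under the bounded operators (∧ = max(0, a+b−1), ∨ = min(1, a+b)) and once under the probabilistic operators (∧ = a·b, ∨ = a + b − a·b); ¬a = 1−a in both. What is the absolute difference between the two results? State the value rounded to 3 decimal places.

Under bounded:
  β AND β = max(0, a+b−1) on (0.31, 0.31) = 0.00
  (β AND β) AND β = max(0, a+b−1) on (0.00, 0.31) = 0.00
  → value = 0.0000
Under probabilistic:
  β AND β = a·b on (0.3100, 0.3100) = 0.0961
  (β AND β) AND β = a·b on (0.0961, 0.3100) = 0.0298
  → value = 0.0298
|0.0000 − 0.0298| = 0.030

0.030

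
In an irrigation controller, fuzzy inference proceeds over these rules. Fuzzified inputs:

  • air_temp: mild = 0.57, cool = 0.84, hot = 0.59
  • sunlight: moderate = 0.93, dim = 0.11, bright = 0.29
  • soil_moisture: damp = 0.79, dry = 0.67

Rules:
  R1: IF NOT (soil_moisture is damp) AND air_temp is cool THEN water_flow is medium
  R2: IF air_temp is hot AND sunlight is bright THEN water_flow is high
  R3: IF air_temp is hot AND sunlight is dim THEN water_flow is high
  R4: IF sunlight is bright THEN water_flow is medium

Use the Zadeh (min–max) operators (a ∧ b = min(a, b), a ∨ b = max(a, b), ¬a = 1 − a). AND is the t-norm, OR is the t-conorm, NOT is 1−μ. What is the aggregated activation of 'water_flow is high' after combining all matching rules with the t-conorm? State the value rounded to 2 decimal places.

0.29

R1: ¬damp=1−0.79=0.21, cool=0.84; AND[min(a, b)] → w = 0.21
R2: hot=0.59, bright=0.29; AND[min(a, b)] → w = 0.29
R3: hot=0.59, dim=0.11; AND[min(a, b)] → w = 0.11
R4: bright=0.29 → w = 0.29
Rules with consequent 'high': {R2, R3} → strengths 0.29, 0.11
Aggregate via t-conorm [max(a, b)]: 0.29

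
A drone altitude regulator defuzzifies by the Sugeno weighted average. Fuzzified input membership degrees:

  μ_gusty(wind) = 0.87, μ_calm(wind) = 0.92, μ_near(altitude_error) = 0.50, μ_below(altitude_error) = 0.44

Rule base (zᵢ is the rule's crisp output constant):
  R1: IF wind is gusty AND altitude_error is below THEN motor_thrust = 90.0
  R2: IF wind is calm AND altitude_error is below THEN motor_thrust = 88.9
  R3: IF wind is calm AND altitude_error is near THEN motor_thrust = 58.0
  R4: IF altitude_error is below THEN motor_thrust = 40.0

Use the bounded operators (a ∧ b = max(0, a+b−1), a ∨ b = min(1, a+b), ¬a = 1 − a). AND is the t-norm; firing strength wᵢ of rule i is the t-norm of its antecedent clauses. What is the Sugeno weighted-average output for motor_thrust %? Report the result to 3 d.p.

66.578

R1 (z=90.0): gusty=0.87, below=0.44; AND[max(0, a+b−1)] → w = 0.31
R2 (z=88.9): calm=0.92, below=0.44; AND[max(0, a+b−1)] → w = 0.36
R3 (z=58.0): calm=0.92, near=0.50; AND[max(0, a+b−1)] → w = 0.42
R4 (z=40.0): below=0.44 → w = 0.44
Weighted average = (0.31·90.0 + 0.36·88.9 + 0.42·58.0 + 0.44·40.0) / (0.31 + 0.36 + 0.42 + 0.44)
  = 101.8640 / 1.5300 = 66.578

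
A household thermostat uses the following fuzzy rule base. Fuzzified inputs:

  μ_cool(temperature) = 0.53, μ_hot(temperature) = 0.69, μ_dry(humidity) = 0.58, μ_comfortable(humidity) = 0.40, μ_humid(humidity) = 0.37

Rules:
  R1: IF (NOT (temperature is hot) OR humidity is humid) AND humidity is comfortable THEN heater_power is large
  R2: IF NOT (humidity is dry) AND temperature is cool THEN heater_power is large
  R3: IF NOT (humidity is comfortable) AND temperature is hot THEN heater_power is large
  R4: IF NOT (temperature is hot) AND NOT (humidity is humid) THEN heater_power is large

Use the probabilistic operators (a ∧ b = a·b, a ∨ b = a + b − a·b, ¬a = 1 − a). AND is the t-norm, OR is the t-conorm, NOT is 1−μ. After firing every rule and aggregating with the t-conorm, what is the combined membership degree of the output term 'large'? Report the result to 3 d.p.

0.716

R1: (¬hot=1−0.69=0.31 OR humid=0.37) = 0.5653; AND[a·b] with comfortable=0.40 → w = 0.2261
R2: ¬dry=1−0.58=0.42, cool=0.53; AND[a·b] → w = 0.2226
R3: ¬comfortable=1−0.40=0.60, hot=0.69; AND[a·b] → w = 0.4140
R4: ¬hot=1−0.69=0.31, ¬humid=1−0.37=0.63; AND[a·b] → w = 0.1953
Rules with consequent 'large': {R1, R2, R3, R4} → strengths 0.2261, 0.2226, 0.4140, 0.1953
Aggregate via t-conorm [a + b − a·b]: 0.7163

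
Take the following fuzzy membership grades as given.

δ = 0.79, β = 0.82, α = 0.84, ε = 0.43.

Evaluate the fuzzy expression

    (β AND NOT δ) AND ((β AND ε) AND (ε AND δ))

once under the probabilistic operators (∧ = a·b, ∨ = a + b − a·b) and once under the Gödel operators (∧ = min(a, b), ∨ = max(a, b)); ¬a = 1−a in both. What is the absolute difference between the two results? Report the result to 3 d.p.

Under probabilistic:
  NOT δ = 1 − 0.7900 = 0.2100
  β AND NOT δ = a·b on (0.8200, 0.2100) = 0.1722
  β AND ε = a·b on (0.8200, 0.4300) = 0.3526
  ε AND δ = a·b on (0.4300, 0.7900) = 0.3397
  (β AND ε) AND (ε AND δ) = a·b on (0.3526, 0.3397) = 0.1198
  (β AND NOT δ) AND ((β AND ε) AND (ε AND δ)) = a·b on (0.1722, 0.1198) = 0.0206
  → value = 0.0206
Under Gödel:
  NOT δ = 1 − 0.79 = 0.21
  β AND NOT δ = min(a, b) on (0.82, 0.21) = 0.21
  β AND ε = min(a, b) on (0.82, 0.43) = 0.43
  ε AND δ = min(a, b) on (0.43, 0.79) = 0.43
  (β AND ε) AND (ε AND δ) = min(a, b) on (0.43, 0.43) = 0.43
  (β AND NOT δ) AND ((β AND ε) AND (ε AND δ)) = min(a, b) on (0.21, 0.43) = 0.21
  → value = 0.2100
|0.0206 − 0.2100| = 0.189

0.189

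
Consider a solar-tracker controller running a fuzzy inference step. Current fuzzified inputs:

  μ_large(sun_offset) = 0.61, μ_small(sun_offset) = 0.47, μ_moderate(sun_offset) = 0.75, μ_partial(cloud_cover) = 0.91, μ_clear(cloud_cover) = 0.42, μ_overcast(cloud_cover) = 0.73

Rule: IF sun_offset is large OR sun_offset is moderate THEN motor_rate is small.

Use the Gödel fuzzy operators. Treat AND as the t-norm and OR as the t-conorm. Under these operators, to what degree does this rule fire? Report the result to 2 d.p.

firing strength: large=0.61, moderate=0.75; OR[max(a, b)] → w = 0.75

0.75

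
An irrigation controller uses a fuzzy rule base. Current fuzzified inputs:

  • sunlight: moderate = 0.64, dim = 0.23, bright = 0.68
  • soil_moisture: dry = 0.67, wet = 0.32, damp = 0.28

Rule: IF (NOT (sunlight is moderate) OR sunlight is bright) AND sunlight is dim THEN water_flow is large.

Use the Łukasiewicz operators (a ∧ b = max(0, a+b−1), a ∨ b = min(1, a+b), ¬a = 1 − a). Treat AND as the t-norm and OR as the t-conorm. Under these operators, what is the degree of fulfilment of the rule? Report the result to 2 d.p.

0.23

firing strength: (¬moderate=1−0.64=0.36 OR bright=0.68) = 1.00; AND[max(0, a+b−1)] with dim=0.23 → w = 0.23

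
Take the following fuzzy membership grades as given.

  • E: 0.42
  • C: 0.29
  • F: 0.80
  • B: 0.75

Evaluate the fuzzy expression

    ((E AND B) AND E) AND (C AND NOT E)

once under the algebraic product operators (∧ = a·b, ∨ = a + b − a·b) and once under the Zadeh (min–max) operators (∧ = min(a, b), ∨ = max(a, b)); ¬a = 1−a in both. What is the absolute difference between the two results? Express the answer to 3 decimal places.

Under algebraic product:
  E AND B = a·b on (0.4200, 0.7500) = 0.3150
  (E AND B) AND E = a·b on (0.3150, 0.4200) = 0.1323
  NOT E = 1 − 0.4200 = 0.5800
  C AND NOT E = a·b on (0.2900, 0.5800) = 0.1682
  ((E AND B) AND E) AND (C AND NOT E) = a·b on (0.1323, 0.1682) = 0.0223
  → value = 0.0223
Under Zadeh (min–max):
  E AND B = min(a, b) on (0.42, 0.75) = 0.42
  (E AND B) AND E = min(a, b) on (0.42, 0.42) = 0.42
  NOT E = 1 − 0.42 = 0.58
  C AND NOT E = min(a, b) on (0.29, 0.58) = 0.29
  ((E AND B) AND E) AND (C AND NOT E) = min(a, b) on (0.42, 0.29) = 0.29
  → value = 0.2900
|0.0223 − 0.2900| = 0.268

0.268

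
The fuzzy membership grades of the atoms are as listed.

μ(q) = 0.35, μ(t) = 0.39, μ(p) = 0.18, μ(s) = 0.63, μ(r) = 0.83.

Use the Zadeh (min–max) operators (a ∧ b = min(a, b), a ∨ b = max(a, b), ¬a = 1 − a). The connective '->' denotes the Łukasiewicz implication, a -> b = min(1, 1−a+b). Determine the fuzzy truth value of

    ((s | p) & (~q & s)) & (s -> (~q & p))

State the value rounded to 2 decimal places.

s | p = max(a, b) on (0.63, 0.18) = 0.63
~q = 1 − 0.35 = 0.65
~q & s = min(a, b) on (0.65, 0.63) = 0.63
(s | p) & (~q & s) = min(a, b) on (0.63, 0.63) = 0.63
~q = 1 − 0.35 = 0.65
~q & p = min(a, b) on (0.65, 0.18) = 0.18
s -> (~q & p)  [Łukasiewicz: min(1, 1−a+b)] with a=0.63, b=0.18 → 0.55
((s | p) & (~q & s)) & (s -> (~q & p)) = min(a, b) on (0.63, 0.55) = 0.55

0.55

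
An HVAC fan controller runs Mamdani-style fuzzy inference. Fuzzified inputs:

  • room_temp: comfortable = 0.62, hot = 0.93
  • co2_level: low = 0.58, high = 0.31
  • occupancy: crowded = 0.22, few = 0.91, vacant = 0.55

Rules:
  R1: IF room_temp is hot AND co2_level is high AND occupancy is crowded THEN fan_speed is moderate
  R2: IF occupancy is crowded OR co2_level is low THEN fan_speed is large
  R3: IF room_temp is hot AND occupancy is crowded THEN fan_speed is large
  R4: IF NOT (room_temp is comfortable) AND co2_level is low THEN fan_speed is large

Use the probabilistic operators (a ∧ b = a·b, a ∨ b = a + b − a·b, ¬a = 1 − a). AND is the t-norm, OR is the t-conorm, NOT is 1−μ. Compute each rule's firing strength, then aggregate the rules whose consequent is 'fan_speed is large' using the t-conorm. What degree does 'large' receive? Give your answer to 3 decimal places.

0.797

R1: hot=0.93, high=0.31, crowded=0.22; AND[a·b] → w = 0.0634
R2: crowded=0.22, low=0.58; OR[a + b − a·b] → w = 0.6724
R3: hot=0.93, crowded=0.22; AND[a·b] → w = 0.2046
R4: ¬comfortable=1−0.62=0.38, low=0.58; AND[a·b] → w = 0.2204
Rules with consequent 'large': {R2, R3, R4} → strengths 0.6724, 0.2046, 0.2204
Aggregate via t-conorm [a + b − a·b]: 0.7969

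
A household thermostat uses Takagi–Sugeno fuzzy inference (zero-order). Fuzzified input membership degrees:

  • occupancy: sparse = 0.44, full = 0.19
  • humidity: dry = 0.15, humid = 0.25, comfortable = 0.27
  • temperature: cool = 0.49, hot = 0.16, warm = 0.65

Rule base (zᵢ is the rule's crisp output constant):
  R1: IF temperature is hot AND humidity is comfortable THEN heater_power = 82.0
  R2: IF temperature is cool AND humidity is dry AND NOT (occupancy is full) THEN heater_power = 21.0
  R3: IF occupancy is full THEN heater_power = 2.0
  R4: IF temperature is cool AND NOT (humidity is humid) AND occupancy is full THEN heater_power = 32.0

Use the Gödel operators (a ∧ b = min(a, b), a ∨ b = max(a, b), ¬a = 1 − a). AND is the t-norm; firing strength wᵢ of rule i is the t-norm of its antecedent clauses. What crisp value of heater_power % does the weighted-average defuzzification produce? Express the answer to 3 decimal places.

R1 (z=82.0): hot=0.16, comfortable=0.27; AND[min(a, b)] → w = 0.16
R2 (z=21.0): cool=0.49, dry=0.15, ¬full=1−0.19=0.81; AND[min(a, b)] → w = 0.15
R3 (z=2.0): full=0.19 → w = 0.19
R4 (z=32.0): cool=0.49, ¬humid=1−0.25=0.75, full=0.19; AND[min(a, b)] → w = 0.19
Weighted average = (0.16·82.0 + 0.15·21.0 + 0.19·2.0 + 0.19·32.0) / (0.16 + 0.15 + 0.19 + 0.19)
  = 22.7300 / 0.6900 = 32.942

32.942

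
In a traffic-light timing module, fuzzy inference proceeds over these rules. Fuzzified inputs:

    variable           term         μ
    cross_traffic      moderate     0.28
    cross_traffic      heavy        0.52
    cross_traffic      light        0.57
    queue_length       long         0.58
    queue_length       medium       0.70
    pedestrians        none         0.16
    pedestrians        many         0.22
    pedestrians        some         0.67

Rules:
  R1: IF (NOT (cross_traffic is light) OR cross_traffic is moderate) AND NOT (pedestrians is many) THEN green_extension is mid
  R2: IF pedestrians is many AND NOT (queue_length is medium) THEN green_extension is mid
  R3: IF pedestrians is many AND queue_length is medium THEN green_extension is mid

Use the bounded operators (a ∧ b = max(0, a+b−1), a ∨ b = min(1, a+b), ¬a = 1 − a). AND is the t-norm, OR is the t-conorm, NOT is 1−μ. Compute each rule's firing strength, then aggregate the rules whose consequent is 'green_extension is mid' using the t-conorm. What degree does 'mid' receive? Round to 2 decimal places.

0.49

R1: (¬light=1−0.57=0.43 OR moderate=0.28) = 0.71; AND[max(0, a+b−1)] with ¬many=1−0.22=0.78 → w = 0.49
R2: many=0.22, ¬medium=1−0.70=0.30; AND[max(0, a+b−1)] → w = 0.00
R3: many=0.22, medium=0.70; AND[max(0, a+b−1)] → w = 0.00
Rules with consequent 'mid': {R1, R2, R3} → strengths 0.49, 0.00, 0.00
Aggregate via t-conorm [min(1, a+b)]: 0.49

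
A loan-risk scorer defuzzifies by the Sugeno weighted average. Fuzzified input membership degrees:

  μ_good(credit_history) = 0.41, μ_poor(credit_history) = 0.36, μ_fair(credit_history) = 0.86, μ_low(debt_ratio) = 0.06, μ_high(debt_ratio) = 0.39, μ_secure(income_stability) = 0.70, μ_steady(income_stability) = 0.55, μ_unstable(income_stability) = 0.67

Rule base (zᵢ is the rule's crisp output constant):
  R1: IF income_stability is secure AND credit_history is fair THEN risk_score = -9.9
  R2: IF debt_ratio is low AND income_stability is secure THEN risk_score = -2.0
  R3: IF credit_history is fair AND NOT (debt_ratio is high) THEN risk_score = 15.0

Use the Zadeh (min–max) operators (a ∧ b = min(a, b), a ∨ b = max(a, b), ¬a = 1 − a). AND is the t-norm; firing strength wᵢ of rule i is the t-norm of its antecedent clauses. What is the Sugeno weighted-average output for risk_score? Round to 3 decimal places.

R1 (z=-9.9): secure=0.70, fair=0.86; AND[min(a, b)] → w = 0.70
R2 (z=-2.0): low=0.06, secure=0.70; AND[min(a, b)] → w = 0.06
R3 (z=15.0): fair=0.86, ¬high=1−0.39=0.61; AND[min(a, b)] → w = 0.61
Weighted average = (0.70·-9.9 + 0.06·-2.0 + 0.61·15.0) / (0.70 + 0.06 + 0.61)
  = 2.1000 / 1.3700 = 1.533

1.533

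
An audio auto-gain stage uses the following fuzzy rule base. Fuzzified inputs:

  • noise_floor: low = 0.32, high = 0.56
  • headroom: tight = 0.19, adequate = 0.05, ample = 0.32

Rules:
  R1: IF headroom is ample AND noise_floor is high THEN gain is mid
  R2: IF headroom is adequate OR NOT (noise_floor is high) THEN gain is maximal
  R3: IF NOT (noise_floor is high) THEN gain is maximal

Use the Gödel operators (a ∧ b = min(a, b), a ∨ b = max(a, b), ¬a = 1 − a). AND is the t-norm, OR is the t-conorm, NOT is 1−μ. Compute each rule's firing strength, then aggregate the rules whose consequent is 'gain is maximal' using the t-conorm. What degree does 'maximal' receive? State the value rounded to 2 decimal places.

0.44

R1: ample=0.32, high=0.56; AND[min(a, b)] → w = 0.32
R2: adequate=0.05, ¬high=1−0.56=0.44; OR[max(a, b)] → w = 0.44
R3: ¬high=1−0.56=0.44 → w = 0.44
Rules with consequent 'maximal': {R2, R3} → strengths 0.44, 0.44
Aggregate via t-conorm [max(a, b)]: 0.44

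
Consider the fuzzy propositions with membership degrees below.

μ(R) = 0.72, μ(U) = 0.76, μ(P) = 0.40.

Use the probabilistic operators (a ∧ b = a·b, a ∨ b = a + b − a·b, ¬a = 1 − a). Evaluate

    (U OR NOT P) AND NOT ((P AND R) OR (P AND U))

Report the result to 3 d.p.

NOT P = 1 − 0.4000 = 0.6000
U OR NOT P = a + b − a·b on (0.7600, 0.6000) = 0.9040
P AND R = a·b on (0.4000, 0.7200) = 0.2880
P AND U = a·b on (0.4000, 0.7600) = 0.3040
(P AND R) OR (P AND U) = a + b − a·b on (0.2880, 0.3040) = 0.5044
NOT ((P AND R) OR (P AND U)) = 1 − 0.5044 = 0.4956
(U OR NOT P) AND NOT ((P AND R) OR (P AND U)) = a·b on (0.9040, 0.4956) = 0.4480

0.448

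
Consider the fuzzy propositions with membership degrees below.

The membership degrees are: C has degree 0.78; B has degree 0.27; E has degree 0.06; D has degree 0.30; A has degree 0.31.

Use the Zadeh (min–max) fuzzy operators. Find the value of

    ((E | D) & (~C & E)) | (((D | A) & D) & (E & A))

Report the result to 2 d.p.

0.06

E | D = max(a, b) on (0.06, 0.30) = 0.30
~C = 1 − 0.78 = 0.22
~C & E = min(a, b) on (0.22, 0.06) = 0.06
(E | D) & (~C & E) = min(a, b) on (0.30, 0.06) = 0.06
D | A = max(a, b) on (0.30, 0.31) = 0.31
(D | A) & D = min(a, b) on (0.31, 0.30) = 0.30
E & A = min(a, b) on (0.06, 0.31) = 0.06
((D | A) & D) & (E & A) = min(a, b) on (0.30, 0.06) = 0.06
((E | D) & (~C & E)) | (((D | A) & D) & (E & A)) = max(a, b) on (0.06, 0.06) = 0.06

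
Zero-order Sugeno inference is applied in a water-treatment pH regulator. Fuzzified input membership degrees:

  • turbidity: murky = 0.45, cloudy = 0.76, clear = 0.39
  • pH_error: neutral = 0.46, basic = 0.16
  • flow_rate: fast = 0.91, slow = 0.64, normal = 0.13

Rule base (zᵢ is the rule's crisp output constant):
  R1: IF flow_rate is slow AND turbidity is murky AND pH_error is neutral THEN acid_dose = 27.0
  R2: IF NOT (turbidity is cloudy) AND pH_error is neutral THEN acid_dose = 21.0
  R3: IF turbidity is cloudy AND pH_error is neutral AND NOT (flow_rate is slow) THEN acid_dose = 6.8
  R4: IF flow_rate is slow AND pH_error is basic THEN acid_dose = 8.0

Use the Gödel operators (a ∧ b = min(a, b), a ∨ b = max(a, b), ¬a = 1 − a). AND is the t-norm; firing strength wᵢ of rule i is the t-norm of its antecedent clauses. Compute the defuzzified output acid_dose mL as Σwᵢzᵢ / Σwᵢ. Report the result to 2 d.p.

R1 (z=27.0): slow=0.64, murky=0.45, neutral=0.46; AND[min(a, b)] → w = 0.45
R2 (z=21.0): ¬cloudy=1−0.76=0.24, neutral=0.46; AND[min(a, b)] → w = 0.24
R3 (z=6.8): cloudy=0.76, neutral=0.46, ¬slow=1−0.64=0.36; AND[min(a, b)] → w = 0.36
R4 (z=8.0): slow=0.64, basic=0.16; AND[min(a, b)] → w = 0.16
Weighted average = (0.45·27.0 + 0.24·21.0 + 0.36·6.8 + 0.16·8.0) / (0.45 + 0.24 + 0.36 + 0.16)
  = 20.9180 / 1.2100 = 17.29

17.29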